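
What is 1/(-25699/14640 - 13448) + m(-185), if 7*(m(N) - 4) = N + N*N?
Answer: 6708139644012/1378330933 ≈ 4866.9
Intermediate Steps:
m(N) = 4 + N/7 + N²/7 (m(N) = 4 + (N + N*N)/7 = 4 + (N + N²)/7 = 4 + (N/7 + N²/7) = 4 + N/7 + N²/7)
1/(-25699/14640 - 13448) + m(-185) = 1/(-25699/14640 - 13448) + (4 + (⅐)*(-185) + (⅐)*(-185)²) = 1/(-25699*1/14640 - 13448) + (4 - 185/7 + (⅐)*34225) = 1/(-25699/14640 - 13448) + (4 - 185/7 + 34225/7) = 1/(-196904419/14640) + 34068/7 = -14640/196904419 + 34068/7 = 6708139644012/1378330933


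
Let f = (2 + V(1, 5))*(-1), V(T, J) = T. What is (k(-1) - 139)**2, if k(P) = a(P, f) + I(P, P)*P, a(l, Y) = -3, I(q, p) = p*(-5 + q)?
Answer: 21904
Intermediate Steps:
f = -3 (f = (2 + 1)*(-1) = 3*(-1) = -3)
k(P) = -3 + P**2*(-5 + P) (k(P) = -3 + (P*(-5 + P))*P = -3 + P**2*(-5 + P))
(k(-1) - 139)**2 = ((-3 + (-1)**2*(-5 - 1)) - 139)**2 = ((-3 + 1*(-6)) - 139)**2 = ((-3 - 6) - 139)**2 = (-9 - 139)**2 = (-148)**2 = 21904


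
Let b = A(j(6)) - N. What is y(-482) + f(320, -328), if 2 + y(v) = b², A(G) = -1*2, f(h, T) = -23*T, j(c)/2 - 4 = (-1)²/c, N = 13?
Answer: 7767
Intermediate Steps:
j(c) = 8 + 2/c (j(c) = 8 + 2*((-1)²/c) = 8 + 2*(1/c) = 8 + 2/c)
A(G) = -2
b = -15 (b = -2 - 1*13 = -2 - 13 = -15)
y(v) = 223 (y(v) = -2 + (-15)² = -2 + 225 = 223)
y(-482) + f(320, -328) = 223 - 23*(-328) = 223 + 7544 = 7767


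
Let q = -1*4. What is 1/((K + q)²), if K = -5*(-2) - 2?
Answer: 1/16 ≈ 0.062500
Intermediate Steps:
K = 8 (K = 10 - 2 = 8)
q = -4
1/((K + q)²) = 1/((8 - 4)²) = 1/(4²) = 1/16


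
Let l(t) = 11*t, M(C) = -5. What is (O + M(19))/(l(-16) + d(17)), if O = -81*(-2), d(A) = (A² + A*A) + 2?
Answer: 157/404 ≈ 0.38861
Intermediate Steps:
d(A) = 2 + 2*A² (d(A) = (A² + A²) + 2 = 2*A² + 2 = 2 + 2*A²)
O = 162
(O + M(19))/(l(-16) + d(17)) = (162 - 5)/(11*(-16) + (2 + 2*17²)) = 157/(-176 + (2 + 2*289)) = 157/(-176 + (2 + 578)) = 157/(-176 + 580) = 157/404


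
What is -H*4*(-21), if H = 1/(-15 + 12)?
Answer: -28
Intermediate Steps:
H = -1/3 (H = 1/(-3) = -1/3 ≈ -0.33333)
-H*4*(-21) = -(-1/3*4)*(-21) = -(-4)*(-21)/3 = -1*28 = -28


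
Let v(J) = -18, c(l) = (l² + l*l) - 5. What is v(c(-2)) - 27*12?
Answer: -342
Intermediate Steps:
c(l) = -5 + 2*l² (c(l) = (l² + l²) - 5 = 2*l² - 5 = -5 + 2*l²)
v(c(-2)) - 27*12 = -18 - 27*12 = -18 - 324 = -342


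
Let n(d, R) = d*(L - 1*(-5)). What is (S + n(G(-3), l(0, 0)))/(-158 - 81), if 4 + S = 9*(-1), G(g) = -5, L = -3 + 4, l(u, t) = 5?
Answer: 43/239 ≈ 0.17992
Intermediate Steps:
L = 1
n(d, R) = 6*d (n(d, R) = d*(1 - 1*(-5)) = d*(1 + 5) = d*6 = 6*d)
S = -13 (S = -4 + 9*(-1) = -4 - 9 = -13)
(S + n(G(-3), l(0, 0)))/(-158 - 81) = (-13 + 6*(-5))/(-158 - 81) = (-13 - 30)/(-239) = -43*(-1/239) = 43/239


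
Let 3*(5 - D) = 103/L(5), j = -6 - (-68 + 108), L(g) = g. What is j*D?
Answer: 1288/15 ≈ 85.867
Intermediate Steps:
j = -46 (j = -6 - 1*40 = -6 - 40 = -46)
D = -28/15 (D = 5 - 103/(3*5) = 5 - ⅓*103/5 = 5 - 103/15 = -28/15 ≈ -1.8667)
j*D = -46*(-28/15) = 1288/15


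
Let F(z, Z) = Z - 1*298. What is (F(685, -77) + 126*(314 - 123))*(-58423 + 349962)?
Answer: 6906850449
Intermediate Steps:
F(z, Z) = -298 + Z (F(z, Z) = Z - 298 = -298 + Z)
(F(685, -77) + 126*(314 - 123))*(-58423 + 349962) = ((-298 - 77) + 126*(314 - 123))*(-58423 + 349962) = (-375 + 126*191)*291539 = (-375 + 24066)*291539 = 23691*291539 = 6906850449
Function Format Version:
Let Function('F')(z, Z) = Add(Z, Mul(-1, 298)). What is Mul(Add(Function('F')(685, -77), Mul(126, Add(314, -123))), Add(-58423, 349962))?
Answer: 6906850449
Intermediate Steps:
Function('F')(z, Z) = Add(-298, Z) (Function('F')(z, Z) = Add(Z, -298) = Add(-298, Z))
Mul(Add(Function('F')(685, -77), Mul(126, Add(314, -123))), Add(-58423, 349962)) = Mul(Add(Add(-298, -77), Mul(126, Add(314, -123))), Add(-58423, 349962)) = Mul(Add(-375, Mul(126, 191)), 291539) = Mul(Add(-375, 24066), 291539) = Mul(23691, 291539) = 6906850449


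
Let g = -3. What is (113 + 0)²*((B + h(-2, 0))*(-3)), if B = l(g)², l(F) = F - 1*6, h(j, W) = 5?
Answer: -3294402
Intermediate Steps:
l(F) = -6 + F (l(F) = F - 6 = -6 + F)
B = 81 (B = (-6 - 3)² = (-9)² = 81)
(113 + 0)²*((B + h(-2, 0))*(-3)) = (113 + 0)²*((81 + 5)*(-3)) = 113²*(86*(-3)) = 12769*(-258) = -3294402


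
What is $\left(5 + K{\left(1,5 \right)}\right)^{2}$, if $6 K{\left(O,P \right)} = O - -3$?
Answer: $\frac{289}{9} \approx 32.111$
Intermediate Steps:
$K{\left(O,P \right)} = \frac{1}{2} + \frac{O}{6}$ ($K{\left(O,P \right)} = \frac{O - -3}{6} = \frac{O + 3}{6} = \frac{3 + O}{6} = \frac{1}{2} + \frac{O}{6}$)
$\left(5 + K{\left(1,5 \right)}\right)^{2} = \left(5 + \left(\frac{1}{2} + \frac{1}{6} \cdot 1\right)\right)^{2} = \left(5 + \left(\frac{1}{2} + \frac{1}{6}\right)\right)^{2} = \left(5 + \frac{2}{3}\right)^{2} = \left(\frac{17}{3}\right)^{2} = \frac{289}{9}$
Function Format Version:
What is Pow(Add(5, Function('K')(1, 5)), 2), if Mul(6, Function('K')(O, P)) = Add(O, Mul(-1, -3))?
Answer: Rational(289, 9) ≈ 32.111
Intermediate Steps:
Function('K')(O, P) = Add(Rational(1, 2), Mul(Rational(1, 6), O)) (Function('K')(O, P) = Mul(Rational(1, 6), Add(O, Mul(-1, -3))) = Mul(Rational(1, 6), Add(O, 3)) = Mul(Rational(1, 6), Add(3, O)) = Add(Rational(1, 2), Mul(Rational(1, 6), O)))
Pow(Add(5, Function('K')(1, 5)), 2) = Pow(Add(5, Add(Rational(1, 2), Mul(Rational(1, 6), 1))), 2) = Pow(Add(5, Add(Rational(1, 2), Rational(1, 6))), 2) = Pow(Add(5, Rational(2, 3)), 2) = Pow(Rational(17, 3), 2) = Rational(289, 9)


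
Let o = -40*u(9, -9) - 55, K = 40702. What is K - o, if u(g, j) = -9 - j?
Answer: 40757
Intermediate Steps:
o = -55 (o = -40*(-9 - 1*(-9)) - 55 = -40*(-9 + 9) - 55 = -40*0 - 55 = 0 - 55 = -55)
K - o = 40702 - 1*(-55) = 40702 + 55 = 40757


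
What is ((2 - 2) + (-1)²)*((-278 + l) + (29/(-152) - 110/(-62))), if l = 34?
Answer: -1142267/4712 ≈ -242.42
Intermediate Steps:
((2 - 2) + (-1)²)*((-278 + l) + (29/(-152) - 110/(-62))) = ((2 - 2) + (-1)²)*((-278 + 34) + (29/(-152) - 110/(-62))) = (0 + 1)*(-244 + (29*(-1/152) - 110*(-1/62))) = 1*(-244 + (-29/152 + 55/31)) = 1*(-244 + 7461/4712) = 1*(-1142267/4712) = -1142267/4712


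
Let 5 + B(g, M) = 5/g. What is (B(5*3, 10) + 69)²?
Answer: 37249/9 ≈ 4138.8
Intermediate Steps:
B(g, M) = -5 + 5/g
(B(5*3, 10) + 69)² = ((-5 + 5/((5*3))) + 69)² = ((-5 + 5/15) + 69)² = ((-5 + 5*(1/15)) + 69)² = ((-5 + ⅓) + 69)² = (-14/3 + 69)² = (193/3)² = 37249/9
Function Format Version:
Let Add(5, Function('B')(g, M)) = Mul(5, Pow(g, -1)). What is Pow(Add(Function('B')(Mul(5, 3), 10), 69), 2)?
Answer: Rational(37249, 9) ≈ 4138.8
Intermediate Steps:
Function('B')(g, M) = Add(-5, Mul(5, Pow(g, -1)))
Pow(Add(Function('B')(Mul(5, 3), 10), 69), 2) = Pow(Add(Add(-5, Mul(5, Pow(Mul(5, 3), -1))), 69), 2) = Pow(Add(Add(-5, Mul(5, Pow(15, -1))), 69), 2) = Pow(Add(Add(-5, Mul(5, Rational(1, 15))), 69), 2) = Pow(Add(Add(-5, Rational(1, 3)), 69), 2) = Pow(Add(Rational(-14, 3), 69), 2) = Pow(Rational(193, 3), 2) = Rational(37249, 9)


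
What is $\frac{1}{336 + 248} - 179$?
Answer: $- \frac{104535}{584} \approx -179.0$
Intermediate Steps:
$\frac{1}{336 + 248} - 179 = \frac{1}{584} - 179 = - \frac{104535}{584}$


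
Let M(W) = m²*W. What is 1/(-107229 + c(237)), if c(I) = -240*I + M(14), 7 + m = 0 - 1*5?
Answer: -1/162093 ≈ -6.1693e-6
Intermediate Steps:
m = -12 (m = -7 + (0 - 1*5) = -7 + (0 - 5) = -7 - 5 = -12)
M(W) = 144*W (M(W) = (-12)²*W = 144*W)
c(I) = 2016 - 240*I (c(I) = -240*I + 144*14 = -240*I + 2016 = 2016 - 240*I)
1/(-107229 + c(237)) = 1/(-107229 + (2016 - 240*237)) = 1/(-107229 + (2016 - 56880)) = 1/(-107229 - 54864) = 1/(-162093) = -1/162093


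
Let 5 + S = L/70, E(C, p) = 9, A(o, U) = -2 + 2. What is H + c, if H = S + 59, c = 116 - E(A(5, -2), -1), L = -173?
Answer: 11097/70 ≈ 158.53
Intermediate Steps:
A(o, U) = 0
S = -523/70 (S = -5 - 173/70 = -523/70 ≈ -7.4714)
c = 107 (c = 116 - 1*9 = 116 - 9 = 107)
H = 3607/70 (H = -523/70 + 59 = 3607/70 ≈ 51.529)
H + c = 3607/70 + 107 = 11097/70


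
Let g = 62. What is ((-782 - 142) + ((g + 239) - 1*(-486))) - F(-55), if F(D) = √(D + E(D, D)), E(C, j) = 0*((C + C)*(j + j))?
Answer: -137 - I*√55 ≈ -137.0 - 7.4162*I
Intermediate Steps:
E(C, j) = 0 (E(C, j) = 0*((2*C)*(2*j)) = 0*(4*C*j) = 0)
F(D) = √D (F(D) = √(D + 0) = √D)
((-782 - 142) + ((g + 239) - 1*(-486))) - F(-55) = ((-782 - 142) + ((62 + 239) - 1*(-486))) - √(-55) = (-924 + (301 + 486)) - I*√55 = (-924 + 787) - I*√55 = -137 - I*√55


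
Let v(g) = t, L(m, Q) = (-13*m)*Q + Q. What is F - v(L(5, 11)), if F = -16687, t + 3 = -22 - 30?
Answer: -16632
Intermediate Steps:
L(m, Q) = Q - 13*Q*m (L(m, Q) = -13*Q*m + Q = Q - 13*Q*m)
t = -55 (t = -3 + (-22 - 30) = -3 - 52 = -55)
v(g) = -55
F - v(L(5, 11)) = -16687 - 1*(-55) = -16687 + 55 = -16632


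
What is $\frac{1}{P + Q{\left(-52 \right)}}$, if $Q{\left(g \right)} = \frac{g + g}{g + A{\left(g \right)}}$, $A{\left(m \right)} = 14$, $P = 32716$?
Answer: $\frac{19}{621656} \approx 3.0564 \cdot 10^{-5}$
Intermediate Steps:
$Q{\left(g \right)} = \frac{2 g}{14 + g}$ ($Q{\left(g \right)} = \frac{g + g}{g + 14} = \frac{2 g}{14 + g}$)
$\frac{1}{P + Q{\left(-52 \right)}} = \frac{1}{32716 + 2 \left(-52\right) \frac{1}{14 - 52}} = \frac{1}{32716 + 2 \left(-52\right) \frac{1}{-38}} = \frac{1}{32716 + 2 \left(-52\right) \left(- \frac{1}{38}\right)} = \frac{1}{32716 + \frac{52}{19}} = \frac{1}{\frac{621656}{19}} = \frac{19}{621656}$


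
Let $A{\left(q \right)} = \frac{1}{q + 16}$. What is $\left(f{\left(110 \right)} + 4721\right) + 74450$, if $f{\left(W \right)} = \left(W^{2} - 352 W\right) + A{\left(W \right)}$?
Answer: $\frac{6621427}{126} \approx 52551.0$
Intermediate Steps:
$A{\left(q \right)} = \frac{1}{16 + q}$
$f{\left(W \right)} = W^{2} + \frac{1}{16 + W} - 352 W$ ($f{\left(W \right)} = \left(W^{2} - 352 W\right) + \frac{1}{16 + W} = W^{2} + \frac{1}{16 + W} - 352 W$)
$\left(f{\left(110 \right)} + 4721\right) + 74450 = \left(\frac{1 + 110 \left(-352 + 110\right) \left(16 + 110\right)}{16 + 110} + 4721\right) + 74450 = \left(\frac{1 + 110 \left(-242\right) 126}{126} + 4721\right) + 74450 = \left(\frac{1 - 3354120}{126} + 4721\right) + 74450 = \left(\frac{1}{126} \left(-3354119\right) + 4721\right) + 74450 = \left(- \frac{3354119}{126} + 4721\right) + 74450 = - \frac{2759273}{126} + 74450 = \frac{6621427}{126}$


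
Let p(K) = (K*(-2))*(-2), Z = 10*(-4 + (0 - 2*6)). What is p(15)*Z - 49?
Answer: -9649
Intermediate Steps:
Z = -160 (Z = 10*(-4 + (0 - 12)) = 10*(-4 - 12) = 10*(-16) = -160)
p(K) = 4*K (p(K) = -2*K*(-2) = 4*K)
p(15)*Z - 49 = (4*15)*(-160) - 49 = 60*(-160) - 49 = -9600 - 49 = -9649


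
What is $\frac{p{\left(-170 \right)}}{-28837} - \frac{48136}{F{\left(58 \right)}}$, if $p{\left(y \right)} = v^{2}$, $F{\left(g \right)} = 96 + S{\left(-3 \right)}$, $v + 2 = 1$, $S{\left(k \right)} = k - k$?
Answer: $- \frac{173512241}{346044} \approx -501.42$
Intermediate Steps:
$S{\left(k \right)} = 0$
$v = -1$ ($v = -2 + 1 = -1$)
$F{\left(g \right)} = 96$ ($F{\left(g \right)} = 96 + 0 = 96$)
$p{\left(y \right)} = 1$ ($p{\left(y \right)} = \left(-1\right)^{2} = 1$)
$\frac{p{\left(-170 \right)}}{-28837} - \frac{48136}{F{\left(58 \right)}} = 1 \frac{1}{-28837} - \frac{48136}{96} = 1 \left(- \frac{1}{28837}\right) - \frac{6017}{12} = - \frac{1}{28837} - \frac{6017}{12} = - \frac{173512241}{346044}$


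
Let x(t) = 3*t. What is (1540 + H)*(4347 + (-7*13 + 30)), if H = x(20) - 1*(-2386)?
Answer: 17083996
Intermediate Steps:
H = 2446 (H = 3*20 - 1*(-2386) = 60 + 2386 = 2446)
(1540 + H)*(4347 + (-7*13 + 30)) = (1540 + 2446)*(4347 + (-7*13 + 30)) = 3986*(4347 + (-91 + 30)) = 3986*(4347 - 61) = 3986*4286 = 17083996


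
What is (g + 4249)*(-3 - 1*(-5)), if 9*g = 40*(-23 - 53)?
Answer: 70402/9 ≈ 7822.4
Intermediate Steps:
g = -3040/9 (g = (40*(-23 - 53))/9 = (40*(-76))/9 = (⅑)*(-3040) = -3040/9 ≈ -337.78)
(g + 4249)*(-3 - 1*(-5)) = (-3040/9 + 4249)*(-3 - 1*(-5)) = 35201*(-3 + 5)/9 = (35201/9)*2 = 70402/9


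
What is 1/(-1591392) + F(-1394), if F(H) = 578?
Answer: 919824575/1591392 ≈ 578.00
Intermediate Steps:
1/(-1591392) + F(-1394) = 1/(-1591392) + 578 = -1/1591392 + 578 = 919824575/1591392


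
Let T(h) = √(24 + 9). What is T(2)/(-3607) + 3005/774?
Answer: 3005/774 - √33/3607 ≈ 3.8808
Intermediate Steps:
T(h) = √33
T(2)/(-3607) + 3005/774 = √33/(-3607) + 3005/774 = √33*(-1/3607) + 3005*(1/774) = -√33/3607 + 3005/774 = 3005/774 - √33/3607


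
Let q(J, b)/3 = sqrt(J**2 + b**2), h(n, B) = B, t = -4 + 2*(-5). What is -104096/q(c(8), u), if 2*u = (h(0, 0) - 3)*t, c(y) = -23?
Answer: -52048*sqrt(970)/1455 ≈ -1114.1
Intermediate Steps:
t = -14 (t = -4 - 10 = -14)
u = 21 (u = ((0 - 3)*(-14))/2 = (-3*(-14))/2 = (1/2)*42 = 21)
q(J, b) = 3*sqrt(J**2 + b**2)
-104096/q(c(8), u) = -104096*1/(3*sqrt((-23)**2 + 21**2)) = -104096*1/(3*sqrt(529 + 441)) = -104096*sqrt(970)/2910 = -52048*sqrt(970)/1455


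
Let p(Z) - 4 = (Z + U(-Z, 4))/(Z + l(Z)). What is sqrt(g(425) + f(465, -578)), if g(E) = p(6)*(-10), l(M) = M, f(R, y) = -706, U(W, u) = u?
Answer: I*sqrt(6789)/3 ≈ 27.465*I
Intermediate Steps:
p(Z) = 4 + (4 + Z)/(2*Z) (p(Z) = 4 + (Z + 4)/(Z + Z) = 4 + (4 + Z)/((2*Z)) = 4 + (4 + Z)*(1/(2*Z)) = 4 + (4 + Z)/(2*Z))
g(E) = -145/3 (g(E) = (9/2 + 2/6)*(-10) = (9/2 + 2*(1/6))*(-10) = (9/2 + 1/3)*(-10) = (29/6)*(-10) = -145/3)
sqrt(g(425) + f(465, -578)) = sqrt(-145/3 - 706) = sqrt(-2263/3) = I*sqrt(6789)/3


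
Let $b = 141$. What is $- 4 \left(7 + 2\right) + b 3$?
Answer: $387$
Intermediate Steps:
$- 4 \left(7 + 2\right) + b 3 = - 4 \left(7 + 2\right) + 141 \cdot 3 = \left(-4\right) 9 + 423 = -36 + 423 = 387$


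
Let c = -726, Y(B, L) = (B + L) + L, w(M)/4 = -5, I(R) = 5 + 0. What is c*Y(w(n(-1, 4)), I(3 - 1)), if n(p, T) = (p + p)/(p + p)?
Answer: 7260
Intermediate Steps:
n(p, T) = 1 (n(p, T) = (2*p)/((2*p)) = (2*p)*(1/(2*p)) = 1)
I(R) = 5
w(M) = -20 (w(M) = 4*(-5) = -20)
Y(B, L) = B + 2*L
c*Y(w(n(-1, 4)), I(3 - 1)) = -726*(-20 + 2*5) = -726*(-20 + 10) = -726*(-10) = 7260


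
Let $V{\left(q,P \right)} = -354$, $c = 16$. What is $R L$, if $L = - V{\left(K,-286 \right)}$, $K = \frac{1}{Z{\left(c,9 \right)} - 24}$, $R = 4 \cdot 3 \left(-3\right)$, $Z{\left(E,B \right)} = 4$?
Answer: $-12744$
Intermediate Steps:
$R = -36$ ($R = 12 \left(-3\right) = -36$)
$K = - \frac{1}{20}$ ($K = \frac{1}{4 - 24} = \frac{1}{-20} = - \frac{1}{20} \approx -0.05$)
$L = 354$ ($L = \left(-1\right) \left(-354\right) = 354$)
$R L = \left(-36\right) 354 = -12744$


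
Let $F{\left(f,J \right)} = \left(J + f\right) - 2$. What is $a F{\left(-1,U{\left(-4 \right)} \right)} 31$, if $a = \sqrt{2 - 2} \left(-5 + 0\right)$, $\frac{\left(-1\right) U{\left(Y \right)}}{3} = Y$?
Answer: $0$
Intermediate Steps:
$U{\left(Y \right)} = - 3 Y$
$a = 0$ ($a = \sqrt{0} \left(-5\right) = 0 \left(-5\right) = 0$)
$F{\left(f,J \right)} = -2 + J + f$
$a F{\left(-1,U{\left(-4 \right)} \right)} 31 = 0 \left(-2 - -12 - 1\right) 31 = 0 \left(-2 + 12 - 1\right) 31 = 0 \cdot 9 \cdot 31 = 0 \cdot 31 = 0$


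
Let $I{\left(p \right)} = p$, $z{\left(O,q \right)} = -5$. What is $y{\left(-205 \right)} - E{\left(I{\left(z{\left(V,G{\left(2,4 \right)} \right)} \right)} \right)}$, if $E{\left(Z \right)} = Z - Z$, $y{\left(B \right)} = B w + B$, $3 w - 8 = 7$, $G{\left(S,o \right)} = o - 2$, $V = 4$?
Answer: $-1230$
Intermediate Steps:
$G{\left(S,o \right)} = -2 + o$
$w = 5$ ($w = \frac{8}{3} + \frac{1}{3} \cdot 7 = \frac{8}{3} + \frac{7}{3} = 5$)
$y{\left(B \right)} = 6 B$ ($y{\left(B \right)} = B 5 + B = 5 B + B = 6 B$)
$E{\left(Z \right)} = 0$
$y{\left(-205 \right)} - E{\left(I{\left(z{\left(V,G{\left(2,4 \right)} \right)} \right)} \right)} = 6 \left(-205\right) - 0 = -1230 + 0 = -1230$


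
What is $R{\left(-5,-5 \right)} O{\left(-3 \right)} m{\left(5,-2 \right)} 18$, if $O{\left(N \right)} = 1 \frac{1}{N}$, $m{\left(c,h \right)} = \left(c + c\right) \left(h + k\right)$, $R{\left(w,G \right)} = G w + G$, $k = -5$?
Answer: $8400$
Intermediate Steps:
$R{\left(w,G \right)} = G + G w$
$m{\left(c,h \right)} = 2 c \left(-5 + h\right)$ ($m{\left(c,h \right)} = \left(c + c\right) \left(h - 5\right) = 2 c \left(-5 + h\right)$)
$O{\left(N \right)} = \frac{1}{N}$
$R{\left(-5,-5 \right)} O{\left(-3 \right)} m{\left(5,-2 \right)} 18 = \frac{\left(-5\right) \left(1 - 5\right)}{-3} \cdot 2 \cdot 5 \left(-5 - 2\right) 18 = \left(-5\right) \left(-4\right) \left(- \frac{1}{3}\right) 2 \cdot 5 \left(-7\right) 18 = 20 \left(- \frac{1}{3}\right) \left(-70\right) 18 = \left(- \frac{20}{3}\right) \left(-70\right) 18 = \frac{1400}{3} \cdot 18 = 8400$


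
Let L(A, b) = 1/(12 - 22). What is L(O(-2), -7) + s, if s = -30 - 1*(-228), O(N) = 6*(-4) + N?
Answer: 1979/10 ≈ 197.90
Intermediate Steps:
O(N) = -24 + N
s = 198 (s = -30 + 228 = 198)
L(A, b) = -1/10 (L(A, b) = 1/(-10) = -1/10)
L(O(-2), -7) + s = -1/10 + 198 = 1979/10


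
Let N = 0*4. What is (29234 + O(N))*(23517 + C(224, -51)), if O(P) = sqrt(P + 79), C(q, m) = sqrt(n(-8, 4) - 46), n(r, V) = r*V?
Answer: (23517 + I*sqrt(78))*(29234 + sqrt(79)) ≈ 6.8771e+8 + 2.5827e+5*I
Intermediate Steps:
n(r, V) = V*r
C(q, m) = I*sqrt(78) (C(q, m) = sqrt(4*(-8) - 46) = sqrt(-32 - 46) = sqrt(-78) = I*sqrt(78))
N = 0
O(P) = sqrt(79 + P)
(29234 + O(N))*(23517 + C(224, -51)) = (29234 + sqrt(79 + 0))*(23517 + I*sqrt(78)) = (29234 + sqrt(79))*(23517 + I*sqrt(78)) = (23517 + I*sqrt(78))*(29234 + sqrt(79))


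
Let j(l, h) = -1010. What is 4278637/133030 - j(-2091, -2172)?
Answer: 2615829/2510 ≈ 1042.2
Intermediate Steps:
4278637/133030 - j(-2091, -2172) = 4278637/133030 - 1*(-1010) = 4278637*(1/133030) + 1010 = 80729/2510 + 1010 = 2615829/2510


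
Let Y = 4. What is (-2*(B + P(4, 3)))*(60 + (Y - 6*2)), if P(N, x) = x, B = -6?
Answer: 312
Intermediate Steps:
(-2*(B + P(4, 3)))*(60 + (Y - 6*2)) = (-2*(-6 + 3))*(60 + (4 - 6*2)) = (-2*(-3))*(60 + (4 - 12)) = 6*(60 - 8) = 6*52 = 312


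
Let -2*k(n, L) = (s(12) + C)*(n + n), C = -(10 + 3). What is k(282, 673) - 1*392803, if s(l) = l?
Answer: -392521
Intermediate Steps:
C = -13 (C = -1*13 = -13)
k(n, L) = n (k(n, L) = -(12 - 13)*(n + n)/2 = -(-1)*2*n/2 = -(-1)*n = n)
k(282, 673) - 1*392803 = 282 - 1*392803 = 282 - 392803 = -392521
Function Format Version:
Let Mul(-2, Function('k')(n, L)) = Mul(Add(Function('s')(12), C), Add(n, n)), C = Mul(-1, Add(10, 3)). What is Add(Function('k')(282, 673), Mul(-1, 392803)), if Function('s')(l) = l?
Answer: -392521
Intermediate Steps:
C = -13 (C = Mul(-1, 13) = -13)
Function('k')(n, L) = n (Function('k')(n, L) = Mul(Rational(-1, 2), Mul(Add(12, -13), Add(n, n))) = Mul(Rational(-1, 2), Mul(-1, Mul(2, n))) = Mul(Rational(-1, 2), Mul(-2, n)) = n)
Add(Function('k')(282, 673), Mul(-1, 392803)) = Add(282, Mul(-1, 392803)) = Add(282, -392803) = -392521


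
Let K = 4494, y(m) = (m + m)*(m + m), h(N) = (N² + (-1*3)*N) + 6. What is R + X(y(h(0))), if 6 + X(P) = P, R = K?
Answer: 4632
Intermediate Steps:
h(N) = 6 + N² - 3*N (h(N) = (N² - 3*N) + 6 = 6 + N² - 3*N)
y(m) = 4*m² (y(m) = (2*m)*(2*m) = 4*m²)
R = 4494
X(P) = -6 + P
R + X(y(h(0))) = 4494 + (-6 + 4*(6 + 0² - 3*0)²) = 4494 + (-6 + 4*(6 + 0 + 0)²) = 4494 + (-6 + 4*6²) = 4494 + (-6 + 4*36) = 4494 + (-6 + 144) = 4494 + 138 = 4632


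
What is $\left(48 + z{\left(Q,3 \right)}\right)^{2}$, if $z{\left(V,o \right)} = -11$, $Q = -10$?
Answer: $1369$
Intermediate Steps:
$\left(48 + z{\left(Q,3 \right)}\right)^{2} = \left(48 - 11\right)^{2} = 37^{2} = 1369$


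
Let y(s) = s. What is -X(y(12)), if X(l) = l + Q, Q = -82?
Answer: 70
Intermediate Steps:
X(l) = -82 + l (X(l) = l - 82 = -82 + l)
-X(y(12)) = -(-82 + 12) = -1*(-70) = 70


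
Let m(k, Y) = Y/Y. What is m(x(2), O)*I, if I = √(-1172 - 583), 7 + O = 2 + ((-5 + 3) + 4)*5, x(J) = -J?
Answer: 3*I*√195 ≈ 41.893*I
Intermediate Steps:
O = 5 (O = -7 + (2 + ((-5 + 3) + 4)*5) = -7 + (2 + (-2 + 4)*5) = -7 + (2 + 2*5) = -7 + (2 + 10) = -7 + 12 = 5)
m(k, Y) = 1
I = 3*I*√195 (I = √(-1755) = 3*I*√195 ≈ 41.893*I)
m(x(2), O)*I = 1*(3*I*√195) = 3*I*√195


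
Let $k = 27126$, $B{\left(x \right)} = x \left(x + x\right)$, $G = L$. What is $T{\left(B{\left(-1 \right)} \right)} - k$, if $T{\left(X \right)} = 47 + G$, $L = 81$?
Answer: $-26998$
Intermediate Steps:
$G = 81$
$B{\left(x \right)} = 2 x^{2}$ ($B{\left(x \right)} = x 2 x = 2 x^{2}$)
$T{\left(X \right)} = 128$ ($T{\left(X \right)} = 47 + 81 = 128$)
$T{\left(B{\left(-1 \right)} \right)} - k = 128 - 27126 = -26998$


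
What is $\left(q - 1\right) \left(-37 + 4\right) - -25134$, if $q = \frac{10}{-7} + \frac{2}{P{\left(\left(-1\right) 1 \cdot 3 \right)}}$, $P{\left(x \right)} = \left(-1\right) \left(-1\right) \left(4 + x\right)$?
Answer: $\frac{176037}{7} \approx 25148.0$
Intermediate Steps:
$P{\left(x \right)} = 4 + x$ ($P{\left(x \right)} = 1 \left(4 + x\right) = 4 + x$)
$q = \frac{4}{7}$ ($q = \frac{10}{-7} + \frac{2}{4 + \left(-1\right) 1 \cdot 3} = 10 \left(- \frac{1}{7}\right) + \frac{2}{4 - 3} = - \frac{10}{7} + \frac{2}{4 - 3} = - \frac{10}{7} + \frac{2}{1} = - \frac{10}{7} + 2 \cdot 1 = - \frac{10}{7} + 2 = \frac{4}{7} \approx 0.57143$)
$\left(q - 1\right) \left(-37 + 4\right) - -25134 = \left(\frac{4}{7} - 1\right) \left(-37 + 4\right) - -25134 = \left(- \frac{3}{7}\right) \left(-33\right) + 25134 = \frac{99}{7} + 25134 = \frac{176037}{7}$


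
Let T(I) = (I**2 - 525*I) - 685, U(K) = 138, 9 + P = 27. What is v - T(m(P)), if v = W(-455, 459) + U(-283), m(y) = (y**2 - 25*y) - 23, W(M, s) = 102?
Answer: -99501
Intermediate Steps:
P = 18 (P = -9 + 27 = 18)
m(y) = -23 + y**2 - 25*y
T(I) = -685 + I**2 - 525*I
v = 240 (v = 102 + 138 = 240)
v - T(m(P)) = 240 - (-685 + (-23 + 18**2 - 25*18)**2 - 525*(-23 + 18**2 - 25*18)) = 240 - (-685 + (-23 + 324 - 450)**2 - 525*(-23 + 324 - 450)) = 240 - (-685 + (-149)**2 - 525*(-149)) = 240 - (-685 + 22201 + 78225) = 240 - 1*99741 = 240 - 99741 = -99501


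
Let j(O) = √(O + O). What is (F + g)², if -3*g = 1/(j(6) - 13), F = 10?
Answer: 22306741/221841 + 18892*√3/221841 ≈ 100.70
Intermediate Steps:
j(O) = √2*√O (j(O) = √(2*O) = √2*√O)
g = -1/(3*(-13 + 2*√3)) (g = -1/(3*(√2*√6 - 13)) = -1/(3*(2*√3 - 13)) = -1/(3*(-13 + 2*√3)) ≈ 0.034956)
(F + g)² = (10 + (13/471 + 2*√3/471))² = (4723/471 + 2*√3/471)²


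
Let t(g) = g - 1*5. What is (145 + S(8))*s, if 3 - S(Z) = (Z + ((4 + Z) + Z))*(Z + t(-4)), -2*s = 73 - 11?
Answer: -5456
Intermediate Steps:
s = -31 (s = -(73 - 11)/2 = -1/2*62 = -31)
t(g) = -5 + g (t(g) = g - 5 = -5 + g)
S(Z) = 3 - (-9 + Z)*(4 + 3*Z) (S(Z) = 3 - (Z + ((4 + Z) + Z))*(Z + (-5 - 4)) = 3 - (Z + (4 + 2*Z))*(Z - 9) = 3 - (4 + 3*Z)*(-9 + Z) = 3 - (-9 + Z)*(4 + 3*Z))
(145 + S(8))*s = (145 + (39 - 3*8**2 + 23*8))*(-31) = (145 + (39 - 3*64 + 184))*(-31) = (145 + (39 - 192 + 184))*(-31) = (145 + 31)*(-31) = 176*(-31) = -5456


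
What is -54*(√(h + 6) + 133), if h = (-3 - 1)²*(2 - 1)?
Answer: -7182 - 54*√22 ≈ -7435.3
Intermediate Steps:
h = 16 (h = (-4)²*1 = 16*1 = 16)
-54*(√(h + 6) + 133) = -54*(√(16 + 6) + 133) = -54*(√22 + 133) = -54*(133 + √22) = -7182 - 54*√22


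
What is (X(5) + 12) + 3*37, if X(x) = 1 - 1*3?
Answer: 121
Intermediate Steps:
X(x) = -2 (X(x) = 1 - 3 = -2)
(X(5) + 12) + 3*37 = (-2 + 12) + 3*37 = 10 + 111 = 121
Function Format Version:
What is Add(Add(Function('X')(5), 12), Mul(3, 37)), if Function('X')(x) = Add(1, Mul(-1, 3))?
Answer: 121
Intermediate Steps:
Function('X')(x) = -2 (Function('X')(x) = Add(1, -3) = -2)
Add(Add(Function('X')(5), 12), Mul(3, 37)) = Add(Add(-2, 12), Mul(3, 37)) = Add(10, 111) = 121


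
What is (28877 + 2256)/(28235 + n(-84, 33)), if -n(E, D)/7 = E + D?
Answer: 31133/28592 ≈ 1.0889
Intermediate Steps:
n(E, D) = -7*D - 7*E (n(E, D) = -7*(E + D) = -7*(D + E) = -7*D - 7*E)
(28877 + 2256)/(28235 + n(-84, 33)) = (28877 + 2256)/(28235 + (-7*33 - 7*(-84))) = 31133/(28235 + (-231 + 588)) = 31133/(28235 + 357) = 31133/28592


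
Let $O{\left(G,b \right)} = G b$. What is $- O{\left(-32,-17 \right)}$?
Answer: $-544$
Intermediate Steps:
$- O{\left(-32,-17 \right)} = - \left(-32\right) \left(-17\right) = \left(-1\right) 544 = -544$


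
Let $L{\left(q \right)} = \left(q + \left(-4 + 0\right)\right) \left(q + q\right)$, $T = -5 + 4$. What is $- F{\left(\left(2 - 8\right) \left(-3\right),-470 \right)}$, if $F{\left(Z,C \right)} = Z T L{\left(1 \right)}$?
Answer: $-108$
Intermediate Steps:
$T = -1$
$L{\left(q \right)} = 2 q \left(-4 + q\right)$ ($L{\left(q \right)} = \left(q - 4\right) 2 q = \left(-4 + q\right) 2 q = 2 q \left(-4 + q\right)$)
$F{\left(Z,C \right)} = 6 Z$ ($F{\left(Z,C \right)} = Z \left(-1\right) 2 \cdot 1 \left(-4 + 1\right) = - Z 2 \cdot 1 \left(-3\right) = - Z \left(-6\right) = 6 Z$)
$- F{\left(\left(2 - 8\right) \left(-3\right),-470 \right)} = - 6 \left(2 - 8\right) \left(-3\right) = - 6 \left(\left(-6\right) \left(-3\right)\right) = - 6 \cdot 18 = \left(-1\right) 108 = -108$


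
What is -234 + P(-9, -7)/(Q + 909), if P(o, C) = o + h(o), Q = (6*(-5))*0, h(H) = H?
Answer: -23636/101 ≈ -234.02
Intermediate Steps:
Q = 0 (Q = -30*0 = 0)
P(o, C) = 2*o (P(o, C) = o + o = 2*o)
-234 + P(-9, -7)/(Q + 909) = -234 + (2*(-9))/(0 + 909) = -234 - 18/909 = -234 + (1/909)*(-18) = -234 - 2/101 = -23636/101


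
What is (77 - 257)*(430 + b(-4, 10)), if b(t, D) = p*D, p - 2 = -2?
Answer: -77400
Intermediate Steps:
p = 0 (p = 2 - 2 = 0)
b(t, D) = 0 (b(t, D) = 0*D = 0)
(77 - 257)*(430 + b(-4, 10)) = (77 - 257)*(430 + 0) = -180*430 = -77400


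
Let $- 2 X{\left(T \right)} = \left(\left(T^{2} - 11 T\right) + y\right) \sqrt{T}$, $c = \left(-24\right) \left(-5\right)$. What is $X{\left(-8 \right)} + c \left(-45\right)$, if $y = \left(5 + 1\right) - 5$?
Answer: $-5400 - 153 i \sqrt{2} \approx -5400.0 - 216.37 i$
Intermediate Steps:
$y = 1$ ($y = 6 - 5 = 1$)
$c = 120$
$X{\left(T \right)} = - \frac{\sqrt{T} \left(1 + T^{2} - 11 T\right)}{2}$ ($X{\left(T \right)} = - \frac{\left(\left(T^{2} - 11 T\right) + 1\right) \sqrt{T}}{2} = - \frac{\left(1 + T^{2} - 11 T\right) \sqrt{T}}{2} = - \frac{\sqrt{T} \left(1 + T^{2} - 11 T\right)}{2}$)
$X{\left(-8 \right)} + c \left(-45\right) = \frac{\sqrt{-8} \left(-1 - \left(-8\right)^{2} + 11 \left(-8\right)\right)}{2} + 120 \left(-45\right) = \frac{2 i \sqrt{2} \left(-1 - 64 - 88\right)}{2} - 5400 = \frac{1}{2} \cdot 2 i \sqrt{2} \left(-153\right) - 5400 = - 153 i \sqrt{2} - 5400 = -5400 - 153 i \sqrt{2}$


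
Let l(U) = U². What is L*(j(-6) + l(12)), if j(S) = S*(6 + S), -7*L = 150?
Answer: -21600/7 ≈ -3085.7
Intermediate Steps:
L = -150/7 (L = -⅐*150 = -150/7 ≈ -21.429)
L*(j(-6) + l(12)) = -150*(-6*(6 - 6) + 12²)/7 = -150*(-6*0 + 144)/7 = -150*(0 + 144)/7 = -150/7*144 = -21600/7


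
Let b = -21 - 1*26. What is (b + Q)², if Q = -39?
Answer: 7396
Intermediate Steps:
b = -47 (b = -21 - 26 = -47)
(b + Q)² = (-47 - 39)² = (-86)² = 7396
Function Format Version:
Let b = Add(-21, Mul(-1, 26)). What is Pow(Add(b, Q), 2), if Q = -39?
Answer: 7396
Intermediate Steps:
b = -47 (b = Add(-21, -26) = -47)
Pow(Add(b, Q), 2) = Pow(Add(-47, -39), 2) = Pow(-86, 2) = 7396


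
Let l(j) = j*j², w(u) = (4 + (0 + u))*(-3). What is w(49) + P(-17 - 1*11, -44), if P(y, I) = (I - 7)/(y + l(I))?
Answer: -4516219/28404 ≈ -159.00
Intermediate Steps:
w(u) = -12 - 3*u (w(u) = (4 + u)*(-3) = -12 - 3*u)
l(j) = j³
P(y, I) = (-7 + I)/(y + I³) (P(y, I) = (I - 7)/(y + I³) = (-7 + I)/(y + I³))
w(49) + P(-17 - 1*11, -44) = (-12 - 3*49) + (-7 - 44)/((-17 - 1*11) + (-44)³) = (-12 - 147) - 51/((-17 - 11) - 85184) = -159 - 51/(-28 - 85184) = -159 - 51/(-85212) = -159 - 1/85212*(-51) = -159 + 17/28404 = -4516219/28404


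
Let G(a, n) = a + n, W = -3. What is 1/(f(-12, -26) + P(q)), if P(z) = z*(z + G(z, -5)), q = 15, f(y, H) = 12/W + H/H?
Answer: 1/372 ≈ 0.0026882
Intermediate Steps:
f(y, H) = -3 (f(y, H) = 12/(-3) + H/H = 12*(-1/3) + 1 = -4 + 1 = -3)
P(z) = z*(-5 + 2*z) (P(z) = z*(z + (z - 5)) = z*(z + (-5 + z)) = z*(-5 + 2*z))
1/(f(-12, -26) + P(q)) = 1/(-3 + 15*(-5 + 2*15)) = 1/(-3 + 15*(-5 + 30)) = 1/(-3 + 15*25) = 1/(-3 + 375) = 1/372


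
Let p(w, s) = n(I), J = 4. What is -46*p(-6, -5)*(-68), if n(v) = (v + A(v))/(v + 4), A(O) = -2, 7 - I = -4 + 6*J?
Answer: 15640/3 ≈ 5213.3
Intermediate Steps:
I = -13 (I = 7 - (-4 + 6*4) = 7 - (-4 + 24) = 7 - 1*20 = 7 - 20 = -13)
n(v) = (-2 + v)/(4 + v) (n(v) = (v - 2)/(v + 4) = (-2 + v)/(4 + v))
p(w, s) = 5/3 (p(w, s) = (-2 - 13)/(4 - 13) = -15/(-9) = -1/9*(-15) = 5/3)
-46*p(-6, -5)*(-68) = -46*5/3*(-68) = -230/3*(-68) = 15640/3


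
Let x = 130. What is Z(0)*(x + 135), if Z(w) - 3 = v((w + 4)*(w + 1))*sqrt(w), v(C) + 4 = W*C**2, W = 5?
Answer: 795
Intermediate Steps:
v(C) = -4 + 5*C**2
Z(w) = 3 + sqrt(w)*(-4 + 5*(1 + w)**2*(4 + w)**2) (Z(w) = 3 + (-4 + 5*((w + 4)*(w + 1))**2)*sqrt(w) = 3 + (-4 + 5*((4 + w)*(1 + w))**2)*sqrt(w) = 3 + (-4 + 5*((1 + w)*(4 + w))**2)*sqrt(w) = 3 + (-4 + 5*((1 + w)**2*(4 + w)**2))*sqrt(w) = 3 + (-4 + 5*(1 + w)**2*(4 + w)**2)*sqrt(w) = 3 + sqrt(w)*(-4 + 5*(1 + w)**2*(4 + w)**2))
Z(0)*(x + 135) = (3 + sqrt(0)*(-4 + 5*(4 + 0**2 + 5*0)**2))*(130 + 135) = (3 + 0*(-4 + 5*(4 + 0 + 0)**2))*265 = (3 + 0*(-4 + 5*4**2))*265 = (3 + 0*(-4 + 5*16))*265 = (3 + 0*(-4 + 80))*265 = (3 + 0*76)*265 = (3 + 0)*265 = 3*265 = 795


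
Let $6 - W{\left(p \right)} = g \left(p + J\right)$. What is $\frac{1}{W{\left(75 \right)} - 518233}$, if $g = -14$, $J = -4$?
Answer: $- \frac{1}{517233} \approx -1.9334 \cdot 10^{-6}$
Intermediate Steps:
$W{\left(p \right)} = -50 + 14 p$ ($W{\left(p \right)} = 6 - - 14 \left(p - 4\right) = 6 - - 14 \left(-4 + p\right) = 6 - \left(56 - 14 p\right) = 6 + \left(-56 + 14 p\right) = -50 + 14 p$)
$\frac{1}{W{\left(75 \right)} - 518233} = \frac{1}{\left(-50 + 14 \cdot 75\right) - 518233} = \frac{1}{\left(-50 + 1050\right) - 518233} = \frac{1}{1000 - 518233} = \frac{1}{-517233} = - \frac{1}{517233}$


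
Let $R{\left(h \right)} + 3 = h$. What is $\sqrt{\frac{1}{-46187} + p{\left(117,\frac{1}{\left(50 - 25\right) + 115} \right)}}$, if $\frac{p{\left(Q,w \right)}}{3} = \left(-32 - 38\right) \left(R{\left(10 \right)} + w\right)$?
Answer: $\frac{i \sqrt{12556244756282}}{92374} \approx 38.36 i$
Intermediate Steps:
$R{\left(h \right)} = -3 + h$
$p{\left(Q,w \right)} = -1470 - 210 w$ ($p{\left(Q,w \right)} = 3 \left(-32 - 38\right) \left(\left(-3 + 10\right) + w\right) = 3 \left(- 70 \left(7 + w\right)\right) = 3 \left(-490 - 70 w\right) = -1470 - 210 w$)
$\sqrt{\frac{1}{-46187} + p{\left(117,\frac{1}{\left(50 - 25\right) + 115} \right)}} = \sqrt{\frac{1}{-46187} - \left(1470 + \frac{210}{\left(50 - 25\right) + 115}\right)} = \sqrt{- \frac{1}{46187} - \left(1470 + \frac{210}{25 + 115}\right)} = \sqrt{- \frac{1}{46187} - \left(1470 + \frac{210}{140}\right)} = \sqrt{- \frac{1}{46187} - \frac{2943}{2}} = \sqrt{- \frac{135928343}{92374}} = \frac{i \sqrt{12556244756282}}{92374}$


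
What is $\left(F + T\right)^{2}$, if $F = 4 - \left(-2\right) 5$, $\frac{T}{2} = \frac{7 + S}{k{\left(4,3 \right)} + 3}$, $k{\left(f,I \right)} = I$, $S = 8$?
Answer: $361$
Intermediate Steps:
$T = 5$ ($T = 2 \frac{7 + 8}{3 + 3} = 2 \cdot \frac{15}{6} = 2 \cdot 15 \cdot \frac{1}{6} = 2 \cdot \frac{5}{2} = 5$)
$F = 14$ ($F = 4 - -10 = 4 + 10 = 14$)
$\left(F + T\right)^{2} = \left(14 + 5\right)^{2} = 19^{2} = 361$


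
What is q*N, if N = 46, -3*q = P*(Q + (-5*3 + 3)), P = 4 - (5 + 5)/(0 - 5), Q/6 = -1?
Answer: 1656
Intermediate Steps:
Q = -6 (Q = 6*(-1) = -6)
P = 6 (P = 4 - 10/(-5) = 4 - 10*(-1)/5 = 4 - 1*(-2) = 4 + 2 = 6)
q = 36 (q = -2*(-6 + (-5*3 + 3)) = -2*(-6 + (-15 + 3)) = -2*(-6 - 12) = -2*(-18) = -⅓*(-108) = 36)
q*N = 36*46 = 1656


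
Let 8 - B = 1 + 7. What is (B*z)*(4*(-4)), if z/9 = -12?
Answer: 0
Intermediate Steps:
B = 0 (B = 8 - (1 + 7) = 8 - 1*8 = 8 - 8 = 0)
z = -108 (z = 9*(-12) = -108)
(B*z)*(4*(-4)) = (0*(-108))*(4*(-4)) = 0*(-16) = 0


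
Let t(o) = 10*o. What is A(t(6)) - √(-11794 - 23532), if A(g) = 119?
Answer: 119 - I*√35326 ≈ 119.0 - 187.95*I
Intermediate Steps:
A(t(6)) - √(-11794 - 23532) = 119 - √(-11794 - 23532) = 119 - √(-35326) = 119 - I*√35326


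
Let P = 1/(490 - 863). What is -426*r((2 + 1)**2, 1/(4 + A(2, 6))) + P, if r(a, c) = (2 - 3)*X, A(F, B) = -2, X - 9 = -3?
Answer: 953387/373 ≈ 2556.0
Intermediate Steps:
X = 6 (X = 9 - 3 = 6)
P = -1/373 (P = 1/(-373) = -1/373 ≈ -0.0026810)
r(a, c) = -6 (r(a, c) = (2 - 3)*6 = -1*6 = -6)
-426*r((2 + 1)**2, 1/(4 + A(2, 6))) + P = -426*(-6) - 1/373 = 2556 - 1/373 = 953387/373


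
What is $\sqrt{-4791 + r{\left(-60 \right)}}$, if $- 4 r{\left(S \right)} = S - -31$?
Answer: $\frac{i \sqrt{19135}}{2} \approx 69.165 i$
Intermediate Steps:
$r{\left(S \right)} = - \frac{31}{4} - \frac{S}{4}$ ($r{\left(S \right)} = - \frac{S - -31}{4} = - \frac{S + 31}{4} = - \frac{31 + S}{4} = - \frac{31}{4} - \frac{S}{4}$)
$\sqrt{-4791 + r{\left(-60 \right)}} = \sqrt{-4791 - - \frac{29}{4}} = \sqrt{-4791 + \left(- \frac{31}{4} + 15\right)} = \sqrt{-4791 + \frac{29}{4}} = \sqrt{- \frac{19135}{4}} = \frac{i \sqrt{19135}}{2}$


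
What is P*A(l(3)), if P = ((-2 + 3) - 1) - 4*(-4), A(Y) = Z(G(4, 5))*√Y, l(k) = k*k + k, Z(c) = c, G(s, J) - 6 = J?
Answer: 352*√3 ≈ 609.68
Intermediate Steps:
G(s, J) = 6 + J
l(k) = k + k² (l(k) = k² + k = k + k²)
A(Y) = 11*√Y (A(Y) = (6 + 5)*√Y = 11*√Y)
P = 16 (P = (1 - 1) + 16 = 0 + 16 = 16)
P*A(l(3)) = 16*(11*√(3*(1 + 3))) = 16*(11*√(3*4)) = 16*(11*√12) = 16*(11*(2*√3)) = 16*(22*√3) = 352*√3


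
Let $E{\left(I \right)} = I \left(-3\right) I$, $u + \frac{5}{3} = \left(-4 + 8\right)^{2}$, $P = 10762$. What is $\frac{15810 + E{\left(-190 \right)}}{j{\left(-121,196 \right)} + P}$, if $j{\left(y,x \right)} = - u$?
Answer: $- \frac{277470}{32243} \approx -8.6056$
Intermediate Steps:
$u = \frac{43}{3}$ ($u = - \frac{5}{3} + \left(-4 + 8\right)^{2} = - \frac{5}{3} + 4^{2} = - \frac{5}{3} + 16 = \frac{43}{3} \approx 14.333$)
$E{\left(I \right)} = - 3 I^{2}$ ($E{\left(I \right)} = - 3 I I = - 3 I^{2}$)
$j{\left(y,x \right)} = - \frac{43}{3}$ ($j{\left(y,x \right)} = \left(-1\right) \frac{43}{3} = - \frac{43}{3}$)
$\frac{15810 + E{\left(-190 \right)}}{j{\left(-121,196 \right)} + P} = \frac{15810 - 3 \left(-190\right)^{2}}{- \frac{43}{3} + 10762} = \frac{15810 - 108300}{\frac{32243}{3}} = \left(15810 - 108300\right) \frac{3}{32243} = \left(-92490\right) \frac{3}{32243} = - \frac{277470}{32243}$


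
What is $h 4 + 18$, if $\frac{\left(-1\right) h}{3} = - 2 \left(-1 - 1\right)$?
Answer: $-30$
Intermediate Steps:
$h = -12$ ($h = - 3 \left(- 2 \left(-1 - 1\right)\right) = - 3 \left(\left(-2\right) \left(-2\right)\right) = \left(-3\right) 4 = -12$)
$h 4 + 18 = \left(-12\right) 4 + 18 = -48 + 18 = -30$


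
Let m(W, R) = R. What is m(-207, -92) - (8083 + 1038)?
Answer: -9213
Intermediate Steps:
m(-207, -92) - (8083 + 1038) = -92 - (8083 + 1038) = -92 - 1*9121 = -92 - 9121 = -9213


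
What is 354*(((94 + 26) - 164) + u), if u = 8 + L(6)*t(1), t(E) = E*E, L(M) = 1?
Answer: -12390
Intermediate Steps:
t(E) = E²
u = 9 (u = 8 + 1*1² = 8 + 1*1 = 8 + 1 = 9)
354*(((94 + 26) - 164) + u) = 354*(((94 + 26) - 164) + 9) = 354*((120 - 164) + 9) = 354*(-44 + 9) = 354*(-35) = -12390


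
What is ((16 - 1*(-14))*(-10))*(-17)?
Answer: 5100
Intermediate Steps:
((16 - 1*(-14))*(-10))*(-17) = ((16 + 14)*(-10))*(-17) = (30*(-10))*(-17) = -300*(-17) = 5100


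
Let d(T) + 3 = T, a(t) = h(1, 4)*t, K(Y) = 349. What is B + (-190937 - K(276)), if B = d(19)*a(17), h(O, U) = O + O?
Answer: -190742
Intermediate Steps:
h(O, U) = 2*O
a(t) = 2*t (a(t) = (2*1)*t = 2*t)
d(T) = -3 + T
B = 544 (B = (-3 + 19)*(2*17) = 16*34 = 544)
B + (-190937 - K(276)) = 544 + (-190937 - 1*349) = 544 + (-190937 - 349) = 544 - 191286 = -190742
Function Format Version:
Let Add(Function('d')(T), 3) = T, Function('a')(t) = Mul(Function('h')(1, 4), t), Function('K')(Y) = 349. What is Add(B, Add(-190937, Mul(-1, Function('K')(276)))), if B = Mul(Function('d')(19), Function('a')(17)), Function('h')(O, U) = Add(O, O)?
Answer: -190742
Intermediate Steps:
Function('h')(O, U) = Mul(2, O)
Function('a')(t) = Mul(2, t) (Function('a')(t) = Mul(Mul(2, 1), t) = Mul(2, t))
Function('d')(T) = Add(-3, T)
B = 544 (B = Mul(Add(-3, 19), Mul(2, 17)) = Mul(16, 34) = 544)
Add(B, Add(-190937, Mul(-1, Function('K')(276)))) = Add(544, Add(-190937, Mul(-1, 349))) = Add(544, Add(-190937, -349)) = Add(544, -191286) = -190742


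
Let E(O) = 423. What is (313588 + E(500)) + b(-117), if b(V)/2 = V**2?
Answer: 341389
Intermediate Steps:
b(V) = 2*V**2
(313588 + E(500)) + b(-117) = (313588 + 423) + 2*(-117)**2 = 314011 + 2*13689 = 314011 + 27378 = 341389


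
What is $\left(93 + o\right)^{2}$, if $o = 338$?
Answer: $185761$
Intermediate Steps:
$\left(93 + o\right)^{2} = \left(93 + 338\right)^{2} = 431^{2} = 185761$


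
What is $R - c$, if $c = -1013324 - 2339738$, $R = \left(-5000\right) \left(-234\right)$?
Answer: $4523062$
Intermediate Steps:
$R = 1170000$
$c = -3353062$ ($c = -1013324 - 2339738 = -3353062$)
$R - c = 1170000 - -3353062 = 1170000 + 3353062 = 4523062$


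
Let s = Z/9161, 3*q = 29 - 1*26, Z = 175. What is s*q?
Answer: 175/9161 ≈ 0.019103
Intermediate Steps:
q = 1 (q = (29 - 1*26)/3 = (29 - 26)/3 = (1/3)*3 = 1)
s = 175/9161 ≈ 0.019103
s*q = (175/9161)*1 = 175/9161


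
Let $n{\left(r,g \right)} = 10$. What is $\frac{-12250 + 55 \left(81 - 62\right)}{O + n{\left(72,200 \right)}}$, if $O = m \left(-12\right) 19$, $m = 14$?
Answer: $\frac{11205}{3182} \approx 3.5214$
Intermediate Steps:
$O = -3192$ ($O = 14 \left(-12\right) 19 = \left(-168\right) 19 = -3192$)
$\frac{-12250 + 55 \left(81 - 62\right)}{O + n{\left(72,200 \right)}} = \frac{-12250 + 55 \left(81 - 62\right)}{-3192 + 10} = \frac{-12250 + 55 \cdot 19}{-3182} = \left(-12250 + 1045\right) \left(- \frac{1}{3182}\right) = \left(-11205\right) \left(- \frac{1}{3182}\right) = \frac{11205}{3182}$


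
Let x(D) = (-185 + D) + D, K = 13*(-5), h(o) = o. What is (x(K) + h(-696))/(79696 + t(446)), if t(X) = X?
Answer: -337/26714 ≈ -0.012615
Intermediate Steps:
K = -65
x(D) = -185 + 2*D
(x(K) + h(-696))/(79696 + t(446)) = ((-185 + 2*(-65)) - 696)/(79696 + 446) = ((-185 - 130) - 696)/80142 = (-315 - 696)*(1/80142) = -1011*1/80142 = -337/26714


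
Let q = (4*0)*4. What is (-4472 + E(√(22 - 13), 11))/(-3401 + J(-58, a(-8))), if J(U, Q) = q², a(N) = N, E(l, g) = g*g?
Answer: 229/179 ≈ 1.2793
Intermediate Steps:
E(l, g) = g²
q = 0 (q = 0*4 = 0)
J(U, Q) = 0 (J(U, Q) = 0² = 0)
(-4472 + E(√(22 - 13), 11))/(-3401 + J(-58, a(-8))) = (-4472 + 11²)/(-3401 + 0) = (-4472 + 121)/(-3401) = -4351*(-1/3401) = 229/179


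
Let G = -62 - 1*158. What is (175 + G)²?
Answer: 2025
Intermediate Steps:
G = -220 (G = -62 - 158 = -220)
(175 + G)² = (175 - 220)² = (-45)² = 2025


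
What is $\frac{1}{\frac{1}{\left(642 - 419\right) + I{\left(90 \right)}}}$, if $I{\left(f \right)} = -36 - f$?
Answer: $97$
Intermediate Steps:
$\frac{1}{\frac{1}{\left(642 - 419\right) + I{\left(90 \right)}}} = \frac{1}{\frac{1}{\left(642 - 419\right) - 126}} = \frac{1}{\frac{1}{223 - 126}} = \frac{1}{\frac{1}{97}} = 97$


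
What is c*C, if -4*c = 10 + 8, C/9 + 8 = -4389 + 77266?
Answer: -5902389/2 ≈ -2.9512e+6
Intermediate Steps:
C = 655821 (C = -72 + 9*(-4389 + 77266) = -72 + 9*72877 = -72 + 655893 = 655821)
c = -9/2 (c = -(10 + 8)/4 = -1/4*18 = -9/2 ≈ -4.5000)
c*C = -9/2*655821 = -5902389/2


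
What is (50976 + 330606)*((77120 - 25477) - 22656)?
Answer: 11060917434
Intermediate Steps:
(50976 + 330606)*((77120 - 25477) - 22656) = 381582*(51643 - 22656) = 381582*28987 = 11060917434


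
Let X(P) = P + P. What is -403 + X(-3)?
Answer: -409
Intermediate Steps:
X(P) = 2*P
-403 + X(-3) = -403 + 2*(-3) = -403 - 6 = -409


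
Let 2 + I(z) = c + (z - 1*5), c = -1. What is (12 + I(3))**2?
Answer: 49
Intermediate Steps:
I(z) = -8 + z (I(z) = -2 + (-1 + (z - 1*5)) = -2 + (-1 + (z - 5)) = -2 + (-1 + (-5 + z)) = -2 + (-6 + z) = -8 + z)
(12 + I(3))**2 = (12 + (-8 + 3))**2 = (12 - 5)**2 = 7**2 = 49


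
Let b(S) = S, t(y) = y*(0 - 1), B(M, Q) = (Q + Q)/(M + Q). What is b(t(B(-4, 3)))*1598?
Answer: 9588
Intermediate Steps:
B(M, Q) = 2*Q/(M + Q) (B(M, Q) = (2*Q)/(M + Q) = 2*Q/(M + Q))
t(y) = -y (t(y) = y*(-1) = -y)
b(t(B(-4, 3)))*1598 = -2*3/(-4 + 3)*1598 = -2*3/(-1)*1598 = -2*3*(-1)*1598 = -1*(-6)*1598 = 6*1598 = 9588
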